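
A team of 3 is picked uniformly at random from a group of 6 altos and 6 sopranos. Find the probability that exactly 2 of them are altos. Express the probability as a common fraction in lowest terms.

Total number of selections: C(12,3) = 220.
Selections with exactly 2 altos: choose 2 of the 6 altos and 1 of the 6 sopranos, C(6,2)·C(6,1) = 15·6 = 90.
Probability = 90/220 = 9/22.

9/22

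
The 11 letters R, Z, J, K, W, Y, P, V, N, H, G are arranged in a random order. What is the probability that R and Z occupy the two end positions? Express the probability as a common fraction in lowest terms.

There are 11! = 39916800 arrangements.
Place R and Z at the ends in 2 ways, arrange the remaining 9 in 9! = 362880 ways: 2·362880 = 725760.
Probability = 725760/39916800 = 1/55.

1/55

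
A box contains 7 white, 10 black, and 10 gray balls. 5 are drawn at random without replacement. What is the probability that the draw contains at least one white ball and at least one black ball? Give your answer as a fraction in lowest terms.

There are C(27,5) = 80730 possible draws.
By inclusion-exclusion on the complements, draws missing all white or all black: C(20,5) + C(17,5) − C(10,5) = 15504 + 6188 − 252 = 21440.
So draws with at least one of each: 80730 − 21440 = 59290, probability 59290/80730 = 5929/8073.

5929/8073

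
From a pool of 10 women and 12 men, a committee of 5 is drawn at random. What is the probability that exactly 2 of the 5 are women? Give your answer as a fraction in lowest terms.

50/133

There are C(22,5) = 26334 ways to choose 5 from 22.
Selections with exactly 2 women: choose 2 of the 10 women and 3 of the 12 men, C(10,2)·C(12,3) = 45·220 = 9900.
Probability = 9900/26334 = 50/133.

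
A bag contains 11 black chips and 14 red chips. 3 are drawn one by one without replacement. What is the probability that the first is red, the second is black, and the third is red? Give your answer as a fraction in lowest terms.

Multiply the conditional probabilities at each draw: 14/25 · 11/24 · 13/23 = 2002/13800 = 1001/6900.

1001/6900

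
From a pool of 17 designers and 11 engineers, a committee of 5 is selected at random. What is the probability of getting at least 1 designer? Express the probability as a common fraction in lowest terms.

There are C(28,5) = 98280 ways to choose the 5.
The complement is all 5 are engineers: C(11,5) = 462.
Probability = 1 − 462/98280 = 97818/98280 = 2329/2340.

2329/2340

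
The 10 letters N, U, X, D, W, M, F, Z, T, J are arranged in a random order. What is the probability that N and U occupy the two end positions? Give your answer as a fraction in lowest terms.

1/45

There are 10! = 3628800 arrangements.
Place N and U at the ends in 2 ways, arrange the remaining 8 in 8! = 40320 ways: 2·40320 = 80640.
Probability = 80640/3628800 = 1/45.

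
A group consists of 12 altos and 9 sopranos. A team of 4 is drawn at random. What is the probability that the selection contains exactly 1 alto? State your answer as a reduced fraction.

16/95

The sample space is all 4-subsets of the 21: C(21,4) = 5985.
Selections with exactly 1 alto: choose 1 of the 12 altos and 3 of the 9 sopranos, C(12,1)·C(9,3) = 12·84 = 1008.
Probability = 1008/5985 = 16/95.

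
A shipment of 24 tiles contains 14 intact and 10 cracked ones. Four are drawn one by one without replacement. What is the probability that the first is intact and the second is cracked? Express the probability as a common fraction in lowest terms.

35/138

Multiply the conditional probabilities at each draw: 14/24 · 10/23 = 140/552 = 35/138.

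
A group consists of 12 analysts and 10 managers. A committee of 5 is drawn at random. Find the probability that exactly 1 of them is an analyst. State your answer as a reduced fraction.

20/209

Total number of selections: C(22,5) = 26334.
Selections with exactly 1 analyst: choose 1 of the 12 analysts and 4 of the 10 managers, C(12,1)·C(10,4) = 12·210 = 2520.
Probability = 2520/26334 = 20/209.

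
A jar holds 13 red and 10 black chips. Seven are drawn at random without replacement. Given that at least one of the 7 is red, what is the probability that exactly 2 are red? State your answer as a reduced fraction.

Work in counts. Selections with at least one red: C(23,7) − C(10,7) = 245157 − 120 = 245037.
Of those, selections where exactly 2 are red: C(13,2)·C(10,5) = 78·252 = 19656.
Conditional probability = 19656/245037 = 504/6283.

504/6283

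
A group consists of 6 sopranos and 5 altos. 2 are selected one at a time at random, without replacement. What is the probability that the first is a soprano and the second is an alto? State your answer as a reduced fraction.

3/11

Multiply the conditional probabilities at each draw: 6/11 · 5/10 = 30/110 = 3/11.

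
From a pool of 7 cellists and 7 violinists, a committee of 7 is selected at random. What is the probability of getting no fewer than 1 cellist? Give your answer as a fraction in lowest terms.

3431/3432

Total selections: C(14,7) = 3432.
The complement is all 7 are violinists: C(7,7) = 1.
Probability = 1 − 1/3432 = 3431/3432.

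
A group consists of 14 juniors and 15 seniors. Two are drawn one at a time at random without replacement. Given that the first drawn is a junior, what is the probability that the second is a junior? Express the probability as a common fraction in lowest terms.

After removing one junior, 28 remain: 13 juniors and 15 seniors.
So the probability the next is a junior is 13/28.

13/28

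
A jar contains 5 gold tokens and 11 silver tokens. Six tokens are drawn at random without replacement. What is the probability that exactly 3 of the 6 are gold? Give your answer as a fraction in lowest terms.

75/364

The sample space is all 6-subsets of the 16: C(16,6) = 8008.
Selections with exactly 3 gold: choose 3 of the 5 gold and 3 of the 11 silver, C(5,3)·C(11,3) = 10·165 = 1650.
Probability = 1650/8008 = 75/364.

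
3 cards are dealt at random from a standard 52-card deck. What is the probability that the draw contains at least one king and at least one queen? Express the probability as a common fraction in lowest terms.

There are C(52,3) = 22100 possible draws.
By inclusion-exclusion on the complements, draws missing all kings or all queens: C(48,3) + C(48,3) − C(44,3) = 17296 + 17296 − 13244 = 21348.
So draws with at least one of each: 22100 − 21348 = 752, probability 752/22100 = 188/5525.

188/5525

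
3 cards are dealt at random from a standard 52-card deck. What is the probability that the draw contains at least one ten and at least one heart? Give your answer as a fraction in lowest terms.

There are C(52,3) = 22100 possible draws.
By inclusion-exclusion on the complements, draws missing all tens or all hearts: C(48,3) + C(39,3) − C(36,3) = 17296 + 9139 − 7140 = 19295.
So draws with at least one of each: 22100 − 19295 = 2805, probability 2805/22100 = 33/260.

33/260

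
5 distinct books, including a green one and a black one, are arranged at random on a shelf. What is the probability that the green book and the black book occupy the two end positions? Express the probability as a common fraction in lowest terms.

There are 5! = 120 arrangements.
Place the green book and the black book at the ends in 2 ways, arrange the remaining 3 in 3! = 6 ways: 2·6 = 12.
Probability = 12/120 = 1/10.

1/10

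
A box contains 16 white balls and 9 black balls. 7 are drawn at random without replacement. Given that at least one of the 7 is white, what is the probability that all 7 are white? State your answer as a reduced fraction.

1430/60083

Work in counts. Selections with at least one white: C(25,7) − C(9,7) = 480700 − 36 = 480664.
Of those, selections where all 7 are white: C(16,7) = 11440.
Conditional probability = 11440/480664 = 1430/60083.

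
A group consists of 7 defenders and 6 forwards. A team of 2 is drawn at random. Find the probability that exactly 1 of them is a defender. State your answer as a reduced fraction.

7/13

There are C(13,2) = 78 ways to choose 2 from 13.
Selections with exactly 1 defender: choose 1 of the 7 defenders and 1 of the 6 forwards, C(7,1)·C(6,1) = 7·6 = 42.
Probability = 42/78 = 7/13.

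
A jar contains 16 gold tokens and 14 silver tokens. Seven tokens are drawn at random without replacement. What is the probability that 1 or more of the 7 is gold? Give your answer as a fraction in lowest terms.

6514/6525

There are C(30,7) = 2035800 ways to choose the 7.
Favorable selections (1 or more gold): C(16,1)·C(14,6) + C(16,2)·C(14,5) + C(16,3)·C(14,4) + C(16,4)·C(14,3) + C(16,5)·C(14,2) + C(16,6)·C(14,1) + C(16,7)·C(14,0) = 48048 + 240240 + 560560 + 662480 + 397488 + 112112 + 11440 = 2032368.
Probability = 2032368/2035800 = 6514/6525.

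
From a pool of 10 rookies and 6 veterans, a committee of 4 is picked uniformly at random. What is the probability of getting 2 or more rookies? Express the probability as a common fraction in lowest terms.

321/364

Total selections: C(16,4) = 1820.
Count the complement (fewer than 2 rookies): C(10,0)·C(6,4) + C(10,1)·C(6,3) = 15 + 200 = 215.
Probability = 1 − 215/1820 = 1605/1820 = 321/364.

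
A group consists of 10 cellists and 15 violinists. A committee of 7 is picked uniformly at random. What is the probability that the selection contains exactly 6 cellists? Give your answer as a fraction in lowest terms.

There are C(25,7) = 480700 ways to choose 7 from 25.
Selections with exactly 6 cellists: choose 6 of the 10 cellists and 1 of the 15 violinists, C(10,6)·C(15,1) = 210·15 = 3150.
Probability = 3150/480700 = 63/9614.

63/9614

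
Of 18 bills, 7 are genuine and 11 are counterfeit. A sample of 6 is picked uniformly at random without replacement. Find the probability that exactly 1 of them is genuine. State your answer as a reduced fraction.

The sample space is all 6-subsets of the 18: C(18,6) = 18564.
Selections with exactly 1 genuine: choose 1 of the 7 genuine and 5 of the 11 counterfeit, C(7,1)·C(11,5) = 7·462 = 3234.
Probability = 3234/18564 = 77/442.

77/442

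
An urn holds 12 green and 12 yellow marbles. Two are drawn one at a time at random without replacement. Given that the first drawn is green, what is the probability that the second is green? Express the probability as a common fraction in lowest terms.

11/23

After removing one green, 23 remain: 11 green and 12 yellow.
So the probability the next is green is 11/23.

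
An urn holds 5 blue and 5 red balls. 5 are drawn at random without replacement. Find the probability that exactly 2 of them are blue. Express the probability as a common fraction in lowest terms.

Total number of selections: C(10,5) = 252.
Selections with exactly 2 blue: choose 2 of the 5 blue and 3 of the 5 red, C(5,2)·C(5,3) = 10·10 = 100.
Probability = 100/252 = 25/63.

25/63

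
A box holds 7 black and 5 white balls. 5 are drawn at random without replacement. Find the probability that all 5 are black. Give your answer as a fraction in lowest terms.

7/264

There are C(12,5) = 792 possible selections.
Selections with all black: C(7,5) = 21.
Probability = 21/792 = 7/264.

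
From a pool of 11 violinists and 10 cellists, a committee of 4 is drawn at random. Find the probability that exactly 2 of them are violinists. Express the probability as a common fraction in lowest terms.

Total number of selections: C(21,4) = 5985.
Selections with exactly 2 violinists: choose 2 of the 11 violinists and 2 of the 10 cellists, C(11,2)·C(10,2) = 55·45 = 2475.
Probability = 2475/5985 = 55/133.

55/133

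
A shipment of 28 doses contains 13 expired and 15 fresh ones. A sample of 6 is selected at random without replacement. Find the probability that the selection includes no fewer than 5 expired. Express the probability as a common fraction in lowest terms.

There are C(28,6) = 376740 ways to choose the 6.
Favorable selections (no fewer than 5 expired): C(13,5)·C(15,1) + C(13,6)·C(15,0) = 19305 + 1716 = 21021.
Probability = 21021/376740 = 77/1380.

77/1380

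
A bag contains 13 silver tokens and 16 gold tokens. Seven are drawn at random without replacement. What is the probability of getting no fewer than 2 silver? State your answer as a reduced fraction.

27793/30015

There are C(29,7) = 1560780 ways to choose the 7.
Favorable selections (no fewer than 2 silver): C(13,2)·C(16,5) + C(13,3)·C(16,4) + C(13,4)·C(16,3) + C(13,5)·C(16,2) + C(13,6)·C(16,1) + C(13,7)·C(16,0) = 340704 + 520520 + 400400 + 154440 + 27456 + 1716 = 1445236.
Probability = 1445236/1560780 = 27793/30015.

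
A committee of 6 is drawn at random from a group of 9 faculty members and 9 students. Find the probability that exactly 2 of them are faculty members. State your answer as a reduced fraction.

There are C(18,6) = 18564 ways to choose 6 from 18.
Selections with exactly 2 faculty members: choose 2 of the 9 faculty members and 4 of the 9 students, C(9,2)·C(9,4) = 36·126 = 4536.
Probability = 4536/18564 = 54/221.

54/221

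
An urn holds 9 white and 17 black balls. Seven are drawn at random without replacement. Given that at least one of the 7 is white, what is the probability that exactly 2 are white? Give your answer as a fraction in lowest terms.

119/341

Work in counts. Selections with at least one white: C(26,7) − C(17,7) = 657800 − 19448 = 638352.
Of those, selections where exactly 2 are white: C(9,2)·C(17,5) = 36·6188 = 222768.
Conditional probability = 222768/638352 = 119/341.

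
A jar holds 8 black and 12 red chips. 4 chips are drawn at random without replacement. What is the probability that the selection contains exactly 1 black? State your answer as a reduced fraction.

There are C(20,4) = 4845 ways to choose 4 from 20.
Selections with exactly 1 black: choose 1 of the 8 black and 3 of the 12 red, C(8,1)·C(12,3) = 8·220 = 1760.
Probability = 1760/4845 = 352/969.

352/969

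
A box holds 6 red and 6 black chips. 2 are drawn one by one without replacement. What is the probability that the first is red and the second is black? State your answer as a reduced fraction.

3/11

Multiply the conditional probabilities at each draw: 6/12 · 6/11 = 36/132 = 3/11.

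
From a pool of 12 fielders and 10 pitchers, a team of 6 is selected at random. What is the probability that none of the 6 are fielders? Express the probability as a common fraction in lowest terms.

10/3553

There are C(22,6) = 74613 possible selections.
Selections with no fielders (all pitchers): C(10,6) = 210.
Probability = 210/74613 = 10/3553.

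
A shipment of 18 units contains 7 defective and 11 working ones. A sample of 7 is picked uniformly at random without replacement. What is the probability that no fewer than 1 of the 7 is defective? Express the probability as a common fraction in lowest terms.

5249/5304

Total selections: C(18,7) = 31824.
The complement is all 7 are working: C(11,7) = 330.
Probability = 1 − 330/31824 = 31494/31824 = 5249/5304.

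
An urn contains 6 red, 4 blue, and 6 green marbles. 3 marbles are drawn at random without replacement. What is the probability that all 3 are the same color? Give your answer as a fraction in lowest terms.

11/140

There are C(16,3) = 560 ways to draw 3 marbles.
All same color: C(6,3) + C(4,3) + C(6,3) = 20 + 4 + 20 = 44.
Probability = 44/560 = 11/140.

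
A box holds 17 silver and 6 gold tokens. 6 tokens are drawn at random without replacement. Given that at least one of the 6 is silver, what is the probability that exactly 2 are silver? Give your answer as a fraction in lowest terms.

60/2969

Work in counts. Selections with at least one silver: C(23,6) − C(6,6) = 100947 − 1 = 100946.
Of those, selections where exactly 2 are silver: C(17,2)·C(6,4) = 136·15 = 2040.
Conditional probability = 2040/100946 = 60/2969.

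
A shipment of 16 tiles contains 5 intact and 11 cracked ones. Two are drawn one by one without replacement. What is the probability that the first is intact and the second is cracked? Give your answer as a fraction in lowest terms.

11/48

Multiply the conditional probabilities at each draw: 5/16 · 11/15 = 55/240 = 11/48.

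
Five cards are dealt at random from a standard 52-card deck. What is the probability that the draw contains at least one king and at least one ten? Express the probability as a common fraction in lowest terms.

6509/64974

There are C(52,5) = 2598960 possible draws.
By inclusion-exclusion on the complements, draws missing all kings or all tens: C(48,5) + C(48,5) − C(44,5) = 1712304 + 1712304 − 1086008 = 2338600.
So draws with at least one of each: 2598960 − 2338600 = 260360, probability 260360/2598960 = 6509/64974.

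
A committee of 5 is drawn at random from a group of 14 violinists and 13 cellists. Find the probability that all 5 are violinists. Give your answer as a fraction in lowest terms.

There are C(27,5) = 80730 possible selections.
Selections with all violinists: C(14,5) = 2002.
Probability = 2002/80730 = 77/3105.

77/3105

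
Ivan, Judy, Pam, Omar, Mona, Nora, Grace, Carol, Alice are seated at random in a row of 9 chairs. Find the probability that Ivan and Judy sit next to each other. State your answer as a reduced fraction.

2/9

There are 9! = 362880 arrangements.
Treat Ivan and Judy as a block: 8! arrangements of the blocks × 2 orders within the block = 2·40320 = 80640.
Probability = 80640/362880 = 2/9.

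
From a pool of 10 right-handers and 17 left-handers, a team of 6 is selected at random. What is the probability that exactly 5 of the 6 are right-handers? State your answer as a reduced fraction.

The sample space is all 6-subsets of the 27: C(27,6) = 296010.
Selections with exactly 5 right-handers: choose 5 of the 10 right-handers and 1 of the 17 left-handers, C(10,5)·C(17,1) = 252·17 = 4284.
Probability = 4284/296010 = 238/16445.

238/16445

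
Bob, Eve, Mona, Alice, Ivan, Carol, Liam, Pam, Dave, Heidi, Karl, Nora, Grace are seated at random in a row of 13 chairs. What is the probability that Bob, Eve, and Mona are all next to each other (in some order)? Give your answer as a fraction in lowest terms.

There are 13! = 6227020800 arrangements.
Treat the three as one block: 11! placements × 3! orders within the block = 39916800·6 = 239500800.
Probability = 239500800/6227020800 = 1/26.

1/26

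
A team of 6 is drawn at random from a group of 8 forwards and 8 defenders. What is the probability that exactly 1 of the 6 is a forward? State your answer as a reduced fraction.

Total number of selections: C(16,6) = 8008.
Selections with exactly 1 forward: choose 1 of the 8 forwards and 5 of the 8 defenders, C(8,1)·C(8,5) = 8·56 = 448.
Probability = 448/8008 = 8/143.

8/143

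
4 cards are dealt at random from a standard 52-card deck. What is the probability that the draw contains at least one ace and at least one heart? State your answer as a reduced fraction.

There are C(52,4) = 270725 possible draws.
By inclusion-exclusion on the complements, draws missing all aces or all hearts: C(48,4) + C(39,4) − C(36,4) = 194580 + 82251 − 58905 = 217926.
So draws with at least one of each: 270725 − 217926 = 52799, probability 52799/270725.

52799/270725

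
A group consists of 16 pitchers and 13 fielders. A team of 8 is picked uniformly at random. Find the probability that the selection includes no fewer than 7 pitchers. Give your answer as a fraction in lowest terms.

226/6003

Total selections: C(29,8) = 4292145.
Favorable selections (no fewer than 7 pitchers): C(16,7)·C(13,1) + C(16,8)·C(13,0) = 148720 + 12870 = 161590.
Probability = 161590/4292145 = 226/6003.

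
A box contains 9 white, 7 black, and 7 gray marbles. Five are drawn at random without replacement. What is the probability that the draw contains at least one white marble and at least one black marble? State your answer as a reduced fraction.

3900/4807

There are C(23,5) = 33649 possible draws.
By inclusion-exclusion on the complements, draws missing all white or all black: C(14,5) + C(16,5) − C(7,5) = 2002 + 4368 − 21 = 6349.
So draws with at least one of each: 33649 − 6349 = 27300, probability 27300/33649 = 3900/4807.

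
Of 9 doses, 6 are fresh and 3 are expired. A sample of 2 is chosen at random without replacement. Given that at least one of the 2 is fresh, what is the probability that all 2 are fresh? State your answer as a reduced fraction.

5/11

Work in counts. Selections with at least one fresh: C(9,2) − C(3,2) = 36 − 3 = 33.
Of those, selections where all 2 are fresh: C(6,2) = 15.
Conditional probability = 15/33 = 5/11.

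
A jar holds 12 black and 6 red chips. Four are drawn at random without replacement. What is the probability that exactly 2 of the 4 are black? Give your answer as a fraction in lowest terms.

11/34

The sample space is all 4-subsets of the 18: C(18,4) = 3060.
Selections with exactly 2 black: choose 2 of the 12 black and 2 of the 6 red, C(12,2)·C(6,2) = 66·15 = 990.
Probability = 990/3060 = 11/34.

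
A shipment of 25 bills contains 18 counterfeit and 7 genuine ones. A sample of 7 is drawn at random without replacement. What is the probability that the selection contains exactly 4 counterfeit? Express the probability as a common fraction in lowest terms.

There are C(25,7) = 480700 ways to choose 7 from 25.
Selections with exactly 4 counterfeit: choose 4 of the 18 counterfeit and 3 of the 7 genuine, C(18,4)·C(7,3) = 3060·35 = 107100.
Probability = 107100/480700 = 1071/4807.

1071/4807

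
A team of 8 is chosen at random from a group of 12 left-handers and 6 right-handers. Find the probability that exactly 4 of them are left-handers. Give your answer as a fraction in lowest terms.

Total number of selections: C(18,8) = 43758.
Selections with exactly 4 left-handers: choose 4 of the 12 left-handers and 4 of the 6 right-handers, C(12,4)·C(6,4) = 495·15 = 7425.
Probability = 7425/43758 = 75/442.

75/442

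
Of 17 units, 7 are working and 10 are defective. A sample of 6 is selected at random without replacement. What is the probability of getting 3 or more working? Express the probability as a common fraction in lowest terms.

107/221

Total selections: C(17,6) = 12376.
Count the complement (fewer than 3 working): C(7,0)·C(10,6) + C(7,1)·C(10,5) + C(7,2)·C(10,4) = 210 + 1764 + 4410 = 6384.
Probability = 1 − 6384/12376 = 5992/12376 = 107/221.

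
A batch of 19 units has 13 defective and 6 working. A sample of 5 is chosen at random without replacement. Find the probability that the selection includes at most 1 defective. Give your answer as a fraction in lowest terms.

Total selections: C(19,5) = 11628.
Favorable selections (at most 1 defective): C(13,0)·C(6,5) + C(13,1)·C(6,4) = 6 + 195 = 201.
Probability = 201/11628 = 67/3876.

67/3876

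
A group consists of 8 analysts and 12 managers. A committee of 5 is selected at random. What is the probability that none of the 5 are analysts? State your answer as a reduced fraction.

There are C(20,5) = 15504 possible selections.
Selections with no analysts (all managers): C(12,5) = 792.
Probability = 792/15504 = 33/646.

33/646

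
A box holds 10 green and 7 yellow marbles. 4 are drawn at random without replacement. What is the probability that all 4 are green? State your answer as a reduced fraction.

There are C(17,4) = 2380 possible selections.
Selections with all green: C(10,4) = 210.
Probability = 210/2380 = 3/34.

3/34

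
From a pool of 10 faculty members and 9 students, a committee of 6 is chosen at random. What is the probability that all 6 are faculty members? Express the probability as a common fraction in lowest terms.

There are C(19,6) = 27132 possible selections.
Selections with all faculty members: C(10,6) = 210.
Probability = 210/27132 = 5/646.

5/646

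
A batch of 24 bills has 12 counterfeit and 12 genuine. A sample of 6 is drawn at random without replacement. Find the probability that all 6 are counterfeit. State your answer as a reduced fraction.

There are C(24,6) = 134596 possible selections.
Selections with all counterfeit: C(12,6) = 924.
Probability = 924/134596 = 3/437.

3/437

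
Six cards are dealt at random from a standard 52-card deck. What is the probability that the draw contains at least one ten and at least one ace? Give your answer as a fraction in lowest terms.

There are C(52,6) = 20358520 possible draws.
By inclusion-exclusion on the complements, draws missing all tens or all aces: C(48,6) + C(48,6) − C(44,6) = 12271512 + 12271512 − 7059052 = 17483972.
So draws with at least one of each: 20358520 − 17483972 = 2874548, probability 2874548/20358520 = 718637/5089630.

718637/5089630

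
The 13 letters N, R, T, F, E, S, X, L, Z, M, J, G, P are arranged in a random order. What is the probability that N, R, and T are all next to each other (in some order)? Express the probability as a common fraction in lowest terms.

There are 13! = 6227020800 arrangements.
Treat the three as one block: 11! placements × 3! orders within the block = 39916800·6 = 239500800.
Probability = 239500800/6227020800 = 1/26.

1/26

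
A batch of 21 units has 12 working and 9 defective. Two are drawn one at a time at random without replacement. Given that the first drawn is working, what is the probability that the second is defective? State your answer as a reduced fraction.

After removing one working, 20 remain: 11 working and 9 defective.
So the probability the next is defective is 9/20.

9/20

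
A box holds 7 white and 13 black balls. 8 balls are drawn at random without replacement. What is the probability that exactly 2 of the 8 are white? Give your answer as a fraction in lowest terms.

There are C(20,8) = 125970 ways to choose 8 from 20.
Selections with exactly 2 white: choose 2 of the 7 white and 6 of the 13 black, C(7,2)·C(13,6) = 21·1716 = 36036.
Probability = 36036/125970 = 462/1615.

462/1615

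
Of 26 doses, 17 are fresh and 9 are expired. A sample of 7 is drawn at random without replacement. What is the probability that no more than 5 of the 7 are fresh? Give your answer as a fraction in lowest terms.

5067/6325

There are C(26,7) = 657800 ways to choose the 7.
Favorable selections (no more than 5 fresh): C(17,0)·C(9,7) + C(17,1)·C(9,6) + C(17,2)·C(9,5) + C(17,3)·C(9,4) + C(17,4)·C(9,3) + C(17,5)·C(9,2) = 36 + 1428 + 17136 + 85680 + 199920 + 222768 = 526968.
Probability = 526968/657800 = 5067/6325.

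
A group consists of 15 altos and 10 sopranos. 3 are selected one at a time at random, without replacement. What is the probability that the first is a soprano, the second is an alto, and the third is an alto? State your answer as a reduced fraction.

Multiply the conditional probabilities at each draw: 10/25 · 15/24 · 14/23 = 2100/13800 = 7/46.

7/46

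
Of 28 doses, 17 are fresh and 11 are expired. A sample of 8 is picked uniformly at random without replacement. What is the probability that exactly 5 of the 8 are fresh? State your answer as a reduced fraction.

The sample space is all 8-subsets of the 28: C(28,8) = 3108105.
Selections with exactly 5 fresh: choose 5 of the 17 fresh and 3 of the 11 expired, C(17,5)·C(11,3) = 6188·165 = 1021020.
Probability = 1021020/3108105 = 68/207.

68/207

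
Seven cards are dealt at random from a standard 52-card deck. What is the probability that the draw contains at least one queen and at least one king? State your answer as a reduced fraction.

There are C(52,7) = 133784560 possible draws.
By inclusion-exclusion on the complements, draws missing all queens or all kings: C(48,7) + C(48,7) − C(44,7) = 73629072 + 73629072 − 38320568 = 108937576.
So draws with at least one of each: 133784560 − 108937576 = 24846984, probability 24846984/133784560 = 3105873/16723070.

3105873/16723070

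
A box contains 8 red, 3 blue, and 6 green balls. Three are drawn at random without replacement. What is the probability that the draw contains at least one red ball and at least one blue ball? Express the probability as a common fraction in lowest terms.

There are C(17,3) = 680 possible draws.
By inclusion-exclusion on the complements, draws missing all red or all blue: C(9,3) + C(14,3) − C(6,3) = 84 + 364 − 20 = 428.
So draws with at least one of each: 680 − 428 = 252, probability 252/680 = 63/170.

63/170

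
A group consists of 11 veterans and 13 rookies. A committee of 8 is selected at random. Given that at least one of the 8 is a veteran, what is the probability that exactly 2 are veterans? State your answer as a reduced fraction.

Work in counts. Selections with at least one veteran: C(24,8) − C(13,8) = 735471 − 1287 = 734184.
Of those, selections where exactly 2 are veterans: C(11,2)·C(13,6) = 55·1716 = 94380.
Conditional probability = 94380/734184 = 715/5562.

715/5562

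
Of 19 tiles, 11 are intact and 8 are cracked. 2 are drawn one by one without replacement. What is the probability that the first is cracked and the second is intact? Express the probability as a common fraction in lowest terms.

Multiply the conditional probabilities at each draw: 8/19 · 11/18 = 88/342 = 44/171.

44/171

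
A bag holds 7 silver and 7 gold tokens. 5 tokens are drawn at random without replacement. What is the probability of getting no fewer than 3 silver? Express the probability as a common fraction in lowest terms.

There are C(14,5) = 2002 ways to choose the 5.
Favorable selections (no fewer than 3 silver): C(7,3)·C(7,2) + C(7,4)·C(7,1) + C(7,5)·C(7,0) = 735 + 245 + 21 = 1001.
Probability = 1001/2002 = 1/2.

1/2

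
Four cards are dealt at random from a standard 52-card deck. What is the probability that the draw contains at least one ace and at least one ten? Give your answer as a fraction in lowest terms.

1332/20825

There are C(52,4) = 270725 possible draws.
By inclusion-exclusion on the complements, draws missing all aces or all tens: C(48,4) + C(48,4) − C(44,4) = 194580 + 194580 − 135751 = 253409.
So draws with at least one of each: 270725 − 253409 = 17316, probability 17316/270725 = 1332/20825.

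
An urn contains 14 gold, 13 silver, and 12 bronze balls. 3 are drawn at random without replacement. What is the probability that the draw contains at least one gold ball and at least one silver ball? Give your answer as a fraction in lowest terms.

There are C(39,3) = 9139 possible draws.
By inclusion-exclusion on the complements, draws missing all gold or all silver: C(25,3) + C(26,3) − C(12,3) = 2300 + 2600 − 220 = 4680.
So draws with at least one of each: 9139 − 4680 = 4459, probability 4459/9139 = 343/703.

343/703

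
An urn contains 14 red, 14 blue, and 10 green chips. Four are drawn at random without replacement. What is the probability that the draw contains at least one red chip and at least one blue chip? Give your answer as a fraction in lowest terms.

2513/3515

There are C(38,4) = 73815 possible draws.
By inclusion-exclusion on the complements, draws missing all red or all blue: C(24,4) + C(24,4) − C(10,4) = 10626 + 10626 − 210 = 21042.
So draws with at least one of each: 73815 − 21042 = 52773, probability 52773/73815 = 2513/3515.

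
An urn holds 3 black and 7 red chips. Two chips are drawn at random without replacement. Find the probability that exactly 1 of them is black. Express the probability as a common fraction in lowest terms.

7/15

Total number of selections: C(10,2) = 45.
Selections with exactly 1 black: choose 1 of the 3 black and 1 of the 7 red, C(3,1)·C(7,1) = 3·7 = 21.
Probability = 21/45 = 7/15.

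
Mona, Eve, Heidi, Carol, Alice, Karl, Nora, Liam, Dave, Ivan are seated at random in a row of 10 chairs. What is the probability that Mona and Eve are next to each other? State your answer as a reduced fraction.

There are 10! = 3628800 arrangements.
Treat Mona and Eve as a block: 9! arrangements of the blocks × 2 orders within the block = 2·362880 = 725760.
Probability = 725760/3628800 = 1/5.

1/5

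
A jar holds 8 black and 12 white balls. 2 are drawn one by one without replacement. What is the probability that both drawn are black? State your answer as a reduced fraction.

14/95

Multiply the conditional probabilities at each draw: 8/20 · 7/19 = 56/380 = 14/95.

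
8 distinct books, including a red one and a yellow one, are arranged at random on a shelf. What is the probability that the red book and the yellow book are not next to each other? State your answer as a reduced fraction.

3/4

There are 8! = 40320 arrangements.
Arrangements with the red book and the yellow book adjacent: 2·7! = 10080.
So not adjacent: 40320 − 10080 = 30240, probability 30240/40320 = 3/4.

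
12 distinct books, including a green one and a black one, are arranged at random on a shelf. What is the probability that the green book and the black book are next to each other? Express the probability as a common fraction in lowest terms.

1/6

There are 12! = 479001600 arrangements.
Treat the green book and the black book as a block: 11! arrangements of the blocks × 2 orders within the block = 2·39916800 = 79833600.
Probability = 79833600/479001600 = 1/6.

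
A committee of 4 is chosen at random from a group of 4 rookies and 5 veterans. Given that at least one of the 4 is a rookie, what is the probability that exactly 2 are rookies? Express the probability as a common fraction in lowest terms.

60/121

Work in counts. Selections with at least one rookie: C(9,4) − C(5,4) = 126 − 5 = 121.
Of those, selections where exactly 2 are rookies: C(4,2)·C(5,2) = 6·10 = 60.
Conditional probability = 60/121.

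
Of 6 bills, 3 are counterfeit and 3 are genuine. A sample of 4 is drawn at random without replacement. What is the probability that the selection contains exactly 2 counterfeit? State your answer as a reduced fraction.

There are C(6,4) = 15 ways to choose 4 from 6.
Selections with exactly 2 counterfeit: choose 2 of the 3 counterfeit and 2 of the 3 genuine, C(3,2)·C(3,2) = 3·3 = 9.
Probability = 9/15 = 3/5.

3/5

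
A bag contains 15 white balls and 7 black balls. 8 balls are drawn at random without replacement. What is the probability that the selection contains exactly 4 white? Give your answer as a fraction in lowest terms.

3185/21318

There are C(22,8) = 319770 ways to choose 8 from 22.
Selections with exactly 4 white: choose 4 of the 15 white and 4 of the 7 black, C(15,4)·C(7,4) = 1365·35 = 47775.
Probability = 47775/319770 = 3185/21318.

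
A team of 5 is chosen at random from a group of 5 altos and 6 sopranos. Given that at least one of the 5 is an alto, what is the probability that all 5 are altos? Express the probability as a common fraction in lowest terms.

1/456

Work in counts. Selections with at least one alto: C(11,5) − C(6,5) = 462 − 6 = 456.
Of those, selections where all 5 are altos: C(5,5) = 1.
Conditional probability = 1/456.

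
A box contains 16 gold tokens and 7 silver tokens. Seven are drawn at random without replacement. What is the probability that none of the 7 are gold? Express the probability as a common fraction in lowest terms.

There are C(23,7) = 245157 possible selections.
Selections with no gold (all silver): C(7,7) = 1.
Probability = 1/245157.

1/245157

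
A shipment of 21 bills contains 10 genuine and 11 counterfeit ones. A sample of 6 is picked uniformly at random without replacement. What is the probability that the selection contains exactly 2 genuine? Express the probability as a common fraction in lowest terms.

2475/9044

The sample space is all 6-subsets of the 21: C(21,6) = 54264.
Selections with exactly 2 genuine: choose 2 of the 10 genuine and 4 of the 11 counterfeit, C(10,2)·C(11,4) = 45·330 = 14850.
Probability = 14850/54264 = 2475/9044.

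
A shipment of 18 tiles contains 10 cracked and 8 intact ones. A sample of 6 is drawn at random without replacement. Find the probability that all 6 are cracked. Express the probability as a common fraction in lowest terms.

5/442

There are C(18,6) = 18564 possible selections.
Selections with all cracked: C(10,6) = 210.
Probability = 210/18564 = 5/442.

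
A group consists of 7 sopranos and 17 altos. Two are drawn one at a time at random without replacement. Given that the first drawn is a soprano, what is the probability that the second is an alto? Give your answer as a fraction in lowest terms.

After removing one soprano, 23 remain: 6 sopranos and 17 altos.
So the probability the next is an alto is 17/23.

17/23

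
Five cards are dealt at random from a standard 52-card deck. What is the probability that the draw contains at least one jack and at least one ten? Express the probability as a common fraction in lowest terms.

There are C(52,5) = 2598960 possible draws.
By inclusion-exclusion on the complements, draws missing all jacks or all tens: C(48,5) + C(48,5) − C(44,5) = 1712304 + 1712304 − 1086008 = 2338600.
So draws with at least one of each: 2598960 − 2338600 = 260360, probability 260360/2598960 = 6509/64974.

6509/64974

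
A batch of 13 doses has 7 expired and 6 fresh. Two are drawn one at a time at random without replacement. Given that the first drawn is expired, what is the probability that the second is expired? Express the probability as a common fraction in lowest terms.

1/2

After removing one expired, 12 remain: 6 expired and 6 fresh.
So the probability the next is expired is 6/12 = 1/2.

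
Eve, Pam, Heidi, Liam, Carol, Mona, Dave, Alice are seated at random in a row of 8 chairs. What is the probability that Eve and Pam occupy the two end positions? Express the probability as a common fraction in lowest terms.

1/28

There are 8! = 40320 arrangements.
Place Eve and Pam at the ends in 2 ways, arrange the remaining 6 in 6! = 720 ways: 2·720 = 1440.
Probability = 1440/40320 = 1/28.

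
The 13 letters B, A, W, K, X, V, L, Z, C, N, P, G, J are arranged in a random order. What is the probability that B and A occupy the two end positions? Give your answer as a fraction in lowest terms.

1/78

There are 13! = 6227020800 arrangements.
Place B and A at the ends in 2 ways, arrange the remaining 11 in 11! = 39916800 ways: 2·39916800 = 79833600.
Probability = 79833600/6227020800 = 1/78.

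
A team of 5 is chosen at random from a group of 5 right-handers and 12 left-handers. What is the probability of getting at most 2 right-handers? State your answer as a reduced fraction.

781/884

There are C(17,5) = 6188 ways to choose the 5.
Favorable selections (at most 2 right-handers): C(5,0)·C(12,5) + C(5,1)·C(12,4) + C(5,2)·C(12,3) = 792 + 2475 + 2200 = 5467.
Probability = 5467/6188 = 781/884.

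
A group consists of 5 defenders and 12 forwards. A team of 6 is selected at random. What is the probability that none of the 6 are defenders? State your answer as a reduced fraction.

There are C(17,6) = 12376 possible selections.
Selections with no defenders (all forwards): C(12,6) = 924.
Probability = 924/12376 = 33/442.

33/442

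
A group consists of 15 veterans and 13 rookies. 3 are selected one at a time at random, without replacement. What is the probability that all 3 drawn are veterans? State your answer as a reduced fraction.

5/36

Multiply the conditional probabilities at each draw: 15/28 · 14/27 · 13/26 = 2730/19656 = 5/36.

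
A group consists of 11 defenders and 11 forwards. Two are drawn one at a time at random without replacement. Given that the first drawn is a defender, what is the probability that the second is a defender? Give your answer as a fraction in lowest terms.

After removing one defender, 21 remain: 10 defenders and 11 forwards.
So the probability the next is a defender is 10/21.

10/21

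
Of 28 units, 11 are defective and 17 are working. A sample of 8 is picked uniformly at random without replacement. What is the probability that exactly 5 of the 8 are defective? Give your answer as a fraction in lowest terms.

Total number of selections: C(28,8) = 3108105.
Selections with exactly 5 defective: choose 5 of the 11 defective and 3 of the 17 working, C(11,5)·C(17,3) = 462·680 = 314160.
Probability = 314160/3108105 = 272/2691.

272/2691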